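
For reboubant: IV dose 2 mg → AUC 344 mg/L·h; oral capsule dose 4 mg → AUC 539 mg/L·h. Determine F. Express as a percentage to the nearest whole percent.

F = (AUC_ev / D_ev) / (AUC_iv / D_iv)
  = (539/4) / (344/2)
  = 134.75 / 172 = 0.7834
  = 78.34%

F = 78%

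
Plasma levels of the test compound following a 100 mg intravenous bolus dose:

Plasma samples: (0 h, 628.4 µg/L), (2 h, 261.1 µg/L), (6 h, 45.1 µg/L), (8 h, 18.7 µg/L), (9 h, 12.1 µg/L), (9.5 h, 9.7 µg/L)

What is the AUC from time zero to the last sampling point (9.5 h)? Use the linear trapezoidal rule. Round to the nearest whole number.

AUC = 1587 µg/L·h

Trapezoidal AUC_0→9.5:
  [0→2]: (628.4+261.1)/2 × 2 = 889.5
  [2→6]: (261.1+45.1)/2 × 4 = 612.4
  [6→8]: (45.1+18.7)/2 × 2 = 63.8
  [8→9]: (18.7+12.1)/2 × 1 = 15.4
  [9→9.5]: (12.1+9.7)/2 × 0.5 = 5.45
  Sum = 1586.55 µg/L·h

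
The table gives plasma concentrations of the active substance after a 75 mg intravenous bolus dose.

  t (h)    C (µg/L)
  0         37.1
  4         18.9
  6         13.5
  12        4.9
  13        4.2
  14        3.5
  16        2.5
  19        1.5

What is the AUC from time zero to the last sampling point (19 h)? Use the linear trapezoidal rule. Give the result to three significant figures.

Trapezoidal AUC_0→19:
  [0→4]: (37.1+18.9)/2 × 4 = 112.0
  [4→6]: (18.9+13.5)/2 × 2 = 32.4
  [6→12]: (13.5+4.9)/2 × 6 = 55.2
  [12→13]: (4.9+4.2)/2 × 1 = 4.55
  [13→14]: (4.2+3.5)/2 × 1 = 3.85
  [14→16]: (3.5+2.5)/2 × 2 = 6.0
  [16→19]: (2.5+1.5)/2 × 3 = 6.0
  Sum = 220.0 µg/L·h

AUC = 220 µg/L·h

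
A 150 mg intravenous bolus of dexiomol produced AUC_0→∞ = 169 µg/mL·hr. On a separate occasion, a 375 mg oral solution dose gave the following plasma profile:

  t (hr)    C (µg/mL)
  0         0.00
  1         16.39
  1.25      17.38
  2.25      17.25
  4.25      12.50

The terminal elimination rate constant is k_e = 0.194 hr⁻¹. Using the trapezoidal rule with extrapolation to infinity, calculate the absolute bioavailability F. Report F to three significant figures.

Trapezoidal AUC_0→4.25 (oral solution):
  [0→1]: (0.00+16.39)/2 × 1 = 8.195
  [1→1.25]: (16.39+17.38)/2 × 0.25 = 4.22125
  [1.25→2.25]: (17.38+17.25)/2 × 1 = 17.315
  [2.25→4.25]: (17.25+12.50)/2 × 2 = 29.75
  Sum = 59.48125 µg/mL·hr
Tail: C_last/k_e = 12.50/0.194 = 64.433
AUC_0→∞ (oral solution) = 59.48125 + 64.433 = 123.91425 µg/mL·hr
F = (AUC_ev/D_ev)/(AUC_iv/D_iv) = (123.91425/375)/(169/150) = 0.330438/1.12667 = 0.2933

F = 0.293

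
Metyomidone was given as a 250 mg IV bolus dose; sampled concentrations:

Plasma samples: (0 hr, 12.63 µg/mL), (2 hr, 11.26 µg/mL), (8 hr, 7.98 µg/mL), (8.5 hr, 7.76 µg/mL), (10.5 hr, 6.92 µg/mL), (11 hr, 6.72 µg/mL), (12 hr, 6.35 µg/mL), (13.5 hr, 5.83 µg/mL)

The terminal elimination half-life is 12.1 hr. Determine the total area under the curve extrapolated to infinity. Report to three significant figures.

AUC = 221 µg/mL·hr

Trapezoidal AUC_0→13.5:
  [0→2]: (12.63+11.26)/2 × 2 = 23.89
  [2→8]: (11.26+7.98)/2 × 6 = 57.72
  [8→8.5]: (7.98+7.76)/2 × 0.5 = 3.935
  [8.5→10.5]: (7.76+6.92)/2 × 2 = 14.68
  [10.5→11]: (6.92+6.72)/2 × 0.5 = 3.41
  [11→12]: (6.72+6.35)/2 × 1 = 6.535
  [12→13.5]: (6.35+5.83)/2 × 1.5 = 9.135
  Sum = 119.305 µg/mL·hr
k_e = ln2 / t½ = 0.693147 / 12.1 = 0.0573 hr^-1
Extrapolated tail: C_last / k_e = 5.83 / 0.0573 = 101.745
AUC_0→∞ = 119.305 + 101.745 = 221.05 µg/mL·hr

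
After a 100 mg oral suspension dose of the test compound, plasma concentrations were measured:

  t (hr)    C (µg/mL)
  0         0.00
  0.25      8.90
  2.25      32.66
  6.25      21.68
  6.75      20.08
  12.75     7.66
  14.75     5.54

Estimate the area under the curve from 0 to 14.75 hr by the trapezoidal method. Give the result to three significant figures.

Trapezoidal AUC_0→14.75:
  [0→0.25]: (0.00+8.90)/2 × 0.25 = 1.1125
  [0.25→2.25]: (8.90+32.66)/2 × 2 = 41.56
  [2.25→6.25]: (32.66+21.68)/2 × 4 = 108.68
  [6.25→6.75]: (21.68+20.08)/2 × 0.5 = 10.44
  [6.75→12.75]: (20.08+7.66)/2 × 6 = 83.22
  [12.75→14.75]: (7.66+5.54)/2 × 2 = 13.2
  Sum = 258.2125 µg/mL·hr

AUC = 258 µg/mL·hr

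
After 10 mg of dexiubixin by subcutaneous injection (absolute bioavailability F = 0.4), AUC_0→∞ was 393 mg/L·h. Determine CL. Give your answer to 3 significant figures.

CL = F × Dose / AUC_0→∞
   = 0.4 × 10 / 393 = 0.0101781 L/h

CL = 0.0102 L/h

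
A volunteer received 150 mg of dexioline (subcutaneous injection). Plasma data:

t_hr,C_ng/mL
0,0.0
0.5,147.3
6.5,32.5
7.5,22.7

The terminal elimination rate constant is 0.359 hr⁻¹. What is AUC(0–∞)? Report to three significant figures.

Trapezoidal AUC_0→7.5:
  [0→0.5]: (0.0+147.3)/2 × 0.5 = 36.825
  [0.5→6.5]: (147.3+32.5)/2 × 6 = 539.4
  [6.5→7.5]: (32.5+22.7)/2 × 1 = 27.6
  Sum = 603.825 ng/mL·hr
Extrapolated tail: C_last / k_e = 22.7 / 0.359 = 63.231
AUC_0→∞ = 603.825 + 63.231 = 667.056 ng/mL·hr

AUC = 667 ng/mL·hr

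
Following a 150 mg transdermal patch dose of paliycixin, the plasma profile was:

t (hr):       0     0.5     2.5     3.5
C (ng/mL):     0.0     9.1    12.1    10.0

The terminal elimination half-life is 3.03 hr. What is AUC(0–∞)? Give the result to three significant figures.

AUC = 78.2 ng/mL·hr

Trapezoidal AUC_0→3.5:
  [0→0.5]: (0.0+9.1)/2 × 0.5 = 2.275
  [0.5→2.5]: (9.1+12.1)/2 × 2 = 21.2
  [2.5→3.5]: (12.1+10.0)/2 × 1 = 11.05
  Sum = 34.525 ng/mL·hr
k_e = ln2 / t½ = 0.693147 / 3.03 = 0.2288 hr^-1
Extrapolated tail: C_last / k_e = 10.0 / 0.2288 = 43.706
AUC_0→∞ = 34.525 + 43.706 = 78.231 ng/mL·hr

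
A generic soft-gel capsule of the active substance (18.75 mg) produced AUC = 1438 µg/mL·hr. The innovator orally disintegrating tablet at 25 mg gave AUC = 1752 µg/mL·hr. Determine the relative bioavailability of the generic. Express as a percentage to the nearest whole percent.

F_rel = (AUC_test/D_test) / (AUC_ref/D_ref)
      = (1438/18.75) / (1752/25)
      = 76.6933 / 70.08 = 1.0944 = 109.44%

F_rel = 109%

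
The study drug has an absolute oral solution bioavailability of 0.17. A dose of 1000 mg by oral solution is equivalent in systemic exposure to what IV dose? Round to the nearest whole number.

D_iv = 170 mg

Systemic exposure from an extravascular dose = F × D_ev, so the equivalent IV dose is F × D_ev.
D_iv = F × D_ev = 0.17 × 1000 = 170 mg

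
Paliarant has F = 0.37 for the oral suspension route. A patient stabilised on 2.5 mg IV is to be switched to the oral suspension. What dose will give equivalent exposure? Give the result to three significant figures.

For equal systemic exposure: F × D_ev = D_iv
D_ev = D_iv / F = 2.5 / 0.37 = 6.75676 mg

D_oral = 6.76 mg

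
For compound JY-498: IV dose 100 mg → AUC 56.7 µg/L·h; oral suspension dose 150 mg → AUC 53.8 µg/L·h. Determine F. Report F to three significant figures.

F = (AUC_ev / D_ev) / (AUC_iv / D_iv)
  = (53.8/150) / (56.7/100)
  = 0.358667 / 0.567 = 0.6326

F = 0.633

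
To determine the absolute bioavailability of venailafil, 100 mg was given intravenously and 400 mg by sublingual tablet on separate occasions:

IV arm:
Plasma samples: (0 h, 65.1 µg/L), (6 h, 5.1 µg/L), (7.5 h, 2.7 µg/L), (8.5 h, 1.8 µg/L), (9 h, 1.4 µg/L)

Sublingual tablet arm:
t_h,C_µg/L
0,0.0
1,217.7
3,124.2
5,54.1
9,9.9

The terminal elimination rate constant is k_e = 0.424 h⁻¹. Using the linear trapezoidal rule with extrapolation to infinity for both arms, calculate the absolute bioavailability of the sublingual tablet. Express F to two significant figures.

F = 0.88

Trapezoidal AUC_0→9 (IV):
  [0→6]: (65.1+5.1)/2 × 6 = 210.6
  [6→7.5]: (5.1+2.7)/2 × 1.5 = 5.85
  [7.5→8.5]: (2.7+1.8)/2 × 1 = 2.25
  [8.5→9]: (1.8+1.4)/2 × 0.5 = 0.8
  Sum = 219.5 µg/L·h
IV tail: 1.4/0.424 = 3.302; AUC_iv,0→∞ = 219.5 + 3.302 = 222.802 µg/L·h
Trapezoidal AUC_0→9 (sublingual tablet):
  [0→1]: (0.0+217.7)/2 × 1 = 108.85
  [1→3]: (217.7+124.2)/2 × 2 = 341.9
  [3→5]: (124.2+54.1)/2 × 2 = 178.3
  [5→9]: (54.1+9.9)/2 × 4 = 128.0
  Sum = 757.05 µg/L·h
sublingual tablet tail: 9.9/0.424 = 23.349; AUC_ev,0→∞ = 757.05 + 23.349 = 780.399 µg/L·h
F = (AUC_ev/D_ev)/(AUC_iv/D_iv) = (780.399/400)/(222.802/100) = 1.9509975/2.22802 = 0.8757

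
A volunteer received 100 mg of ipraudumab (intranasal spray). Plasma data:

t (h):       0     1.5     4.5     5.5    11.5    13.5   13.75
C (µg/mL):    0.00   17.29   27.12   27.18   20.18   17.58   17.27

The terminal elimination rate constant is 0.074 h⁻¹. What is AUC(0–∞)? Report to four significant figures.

AUC = 524.3 µg/mL·h

Trapezoidal AUC_0→13.75:
  [0→1.5]: (0.00+17.29)/2 × 1.5 = 12.9675
  [1.5→4.5]: (17.29+27.12)/2 × 3 = 66.615
  [4.5→5.5]: (27.12+27.18)/2 × 1 = 27.15
  [5.5→11.5]: (27.18+20.18)/2 × 6 = 142.08
  [11.5→13.5]: (20.18+17.58)/2 × 2 = 37.76
  [13.5→13.75]: (17.58+17.27)/2 × 0.25 = 4.35625
  Sum = 290.92875 µg/mL·h
Extrapolated tail: C_last / k_e = 17.27 / 0.074 = 233.378
AUC_0→∞ = 290.92875 + 233.378 = 524.30675 µg/mL·h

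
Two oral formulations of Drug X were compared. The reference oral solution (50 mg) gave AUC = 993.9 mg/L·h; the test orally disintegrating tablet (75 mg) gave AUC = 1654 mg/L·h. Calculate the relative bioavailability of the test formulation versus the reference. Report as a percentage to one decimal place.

F_rel = 110.9%

F_rel = (AUC_test/D_test) / (AUC_ref/D_ref)
      = (1654/75) / (993.9/50)
      = 22.0533 / 19.878 = 1.1094 = 110.94%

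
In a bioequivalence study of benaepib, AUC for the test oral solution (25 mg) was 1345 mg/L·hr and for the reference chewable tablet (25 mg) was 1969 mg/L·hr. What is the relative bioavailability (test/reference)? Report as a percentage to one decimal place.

F_rel = 68.3%

F_rel = (AUC_test/D_test) / (AUC_ref/D_ref)
      = (1345/25) / (1969/25)
      = 53.8 / 78.76 = 0.6831 = 68.31%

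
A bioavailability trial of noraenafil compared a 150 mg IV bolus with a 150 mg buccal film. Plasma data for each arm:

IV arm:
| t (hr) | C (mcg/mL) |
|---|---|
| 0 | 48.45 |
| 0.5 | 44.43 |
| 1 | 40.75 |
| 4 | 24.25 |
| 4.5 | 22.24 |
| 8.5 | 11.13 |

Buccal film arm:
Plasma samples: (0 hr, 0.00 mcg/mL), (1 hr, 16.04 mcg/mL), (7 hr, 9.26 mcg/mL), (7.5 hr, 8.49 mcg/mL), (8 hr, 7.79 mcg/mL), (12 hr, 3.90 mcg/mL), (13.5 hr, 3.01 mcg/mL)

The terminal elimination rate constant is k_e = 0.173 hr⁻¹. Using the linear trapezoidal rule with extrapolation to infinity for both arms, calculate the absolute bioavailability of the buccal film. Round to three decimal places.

Trapezoidal AUC_0→8.5 (IV):
  [0→0.5]: (48.45+44.43)/2 × 0.5 = 23.22
  [0.5→1]: (44.43+40.75)/2 × 0.5 = 21.295
  [1→4]: (40.75+24.25)/2 × 3 = 97.5
  [4→4.5]: (24.25+22.24)/2 × 0.5 = 11.6225
  [4.5→8.5]: (22.24+11.13)/2 × 4 = 66.74
  Sum = 220.3775 mcg/mL·hr
IV tail: 11.13/0.173 = 64.335; AUC_iv,0→∞ = 220.3775 + 64.335 = 284.7125 mcg/mL·hr
Trapezoidal AUC_0→13.5 (buccal film):
  [0→1]: (0.00+16.04)/2 × 1 = 8.02
  [1→7]: (16.04+9.26)/2 × 6 = 75.9
  [7→7.5]: (9.26+8.49)/2 × 0.5 = 4.4375
  [7.5→8]: (8.49+7.79)/2 × 0.5 = 4.07
  [8→12]: (7.79+3.90)/2 × 4 = 23.38
  [12→13.5]: (3.90+3.01)/2 × 1.5 = 5.1825
  Sum = 120.99 mcg/mL·hr
buccal film tail: 3.01/0.173 = 17.399; AUC_ev,0→∞ = 120.99 + 17.399 = 138.389 mcg/mL·hr
F = (AUC_ev/D_ev)/(AUC_iv/D_iv) = (138.389/150)/(284.7125/150) = 0.922593/1.89808 = 0.4861

F = 0.486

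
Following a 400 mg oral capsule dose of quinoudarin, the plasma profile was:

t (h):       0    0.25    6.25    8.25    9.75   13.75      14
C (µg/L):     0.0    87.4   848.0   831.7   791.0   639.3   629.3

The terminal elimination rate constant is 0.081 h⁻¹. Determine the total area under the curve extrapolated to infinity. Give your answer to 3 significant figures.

AUC = 16500 µg/L·h

Trapezoidal AUC_0→14:
  [0→0.25]: (0.0+87.4)/2 × 0.25 = 10.925
  [0.25→6.25]: (87.4+848.0)/2 × 6 = 2806.2
  [6.25→8.25]: (848.0+831.7)/2 × 2 = 1679.7
  [8.25→9.75]: (831.7+791.0)/2 × 1.5 = 1217.025
  [9.75→13.75]: (791.0+639.3)/2 × 4 = 2860.6
  [13.75→14]: (639.3+629.3)/2 × 0.25 = 158.575
  Sum = 8733.025 µg/L·h
Extrapolated tail: C_last / k_e = 629.3 / 0.081 = 7769.136
AUC_0→∞ = 8733.025 + 7769.136 = 16502.161 µg/L·h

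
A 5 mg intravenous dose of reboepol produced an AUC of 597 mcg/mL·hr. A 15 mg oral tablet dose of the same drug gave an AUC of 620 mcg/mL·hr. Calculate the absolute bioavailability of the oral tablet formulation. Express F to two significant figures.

F = 0.35

F = (AUC_ev / D_ev) / (AUC_iv / D_iv)
  = (620/15) / (597/5)
  = 41.3333 / 119.4 = 0.3462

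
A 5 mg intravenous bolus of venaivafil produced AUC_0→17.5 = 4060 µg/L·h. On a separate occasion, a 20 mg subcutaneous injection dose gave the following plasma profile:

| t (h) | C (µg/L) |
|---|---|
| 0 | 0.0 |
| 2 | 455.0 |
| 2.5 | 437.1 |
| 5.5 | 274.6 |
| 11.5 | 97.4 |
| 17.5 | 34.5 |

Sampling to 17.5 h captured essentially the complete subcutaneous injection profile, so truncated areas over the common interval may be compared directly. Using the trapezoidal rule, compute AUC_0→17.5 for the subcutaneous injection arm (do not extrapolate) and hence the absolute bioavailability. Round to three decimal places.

Trapezoidal AUC_0→17.5 (subcutaneous injection):
  [0→2]: (0.0+455.0)/2 × 2 = 455.0
  [2→2.5]: (455.0+437.1)/2 × 0.5 = 223.025
  [2.5→5.5]: (437.1+274.6)/2 × 3 = 1067.55
  [5.5→11.5]: (274.6+97.4)/2 × 6 = 1116.0
  [11.5→17.5]: (97.4+34.5)/2 × 6 = 395.7
  Sum = 3257.275 µg/L·h
F = (AUC_ev/D_ev)/(AUC_iv/D_iv) = (3257.275/20)/(4060/5) = 162.86375/812 = 0.2006

F = 0.201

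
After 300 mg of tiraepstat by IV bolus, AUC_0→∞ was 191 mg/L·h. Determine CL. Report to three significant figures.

CL = Dose_iv / AUC_0→∞
   = 300 / 191 = 1.57068 L/h

CL = 1.57 L/h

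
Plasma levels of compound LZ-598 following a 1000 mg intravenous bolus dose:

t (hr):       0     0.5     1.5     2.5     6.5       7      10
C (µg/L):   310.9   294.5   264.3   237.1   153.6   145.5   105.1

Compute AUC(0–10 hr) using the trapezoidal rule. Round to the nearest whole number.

Trapezoidal AUC_0→10:
  [0→0.5]: (310.9+294.5)/2 × 0.5 = 151.35
  [0.5→1.5]: (294.5+264.3)/2 × 1 = 279.4
  [1.5→2.5]: (264.3+237.1)/2 × 1 = 250.7
  [2.5→6.5]: (237.1+153.6)/2 × 4 = 781.4
  [6.5→7]: (153.6+145.5)/2 × 0.5 = 74.775
  [7→10]: (145.5+105.1)/2 × 3 = 375.9
  Sum = 1913.525 µg/L·hr

AUC = 1914 µg/L·hr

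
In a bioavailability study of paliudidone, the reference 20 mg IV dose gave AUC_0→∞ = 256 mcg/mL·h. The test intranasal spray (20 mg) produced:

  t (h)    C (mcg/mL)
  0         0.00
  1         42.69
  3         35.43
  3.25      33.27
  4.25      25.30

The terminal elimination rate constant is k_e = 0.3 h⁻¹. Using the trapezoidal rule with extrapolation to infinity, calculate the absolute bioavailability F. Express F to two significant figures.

Trapezoidal AUC_0→4.25 (intranasal spray):
  [0→1]: (0.00+42.69)/2 × 1 = 21.345
  [1→3]: (42.69+35.43)/2 × 2 = 78.12
  [3→3.25]: (35.43+33.27)/2 × 0.25 = 8.5875
  [3.25→4.25]: (33.27+25.30)/2 × 1 = 29.285
  Sum = 137.3375 mcg/mL·h
Tail: C_last/k_e = 25.30/0.3 = 84.333
AUC_0→∞ (intranasal spray) = 137.3375 + 84.333 = 221.6705 mcg/mL·h
F = (AUC_ev/D_ev)/(AUC_iv/D_iv) = (221.6705/20)/(256/20) = 11.083525/12.8 = 0.8659

F = 0.87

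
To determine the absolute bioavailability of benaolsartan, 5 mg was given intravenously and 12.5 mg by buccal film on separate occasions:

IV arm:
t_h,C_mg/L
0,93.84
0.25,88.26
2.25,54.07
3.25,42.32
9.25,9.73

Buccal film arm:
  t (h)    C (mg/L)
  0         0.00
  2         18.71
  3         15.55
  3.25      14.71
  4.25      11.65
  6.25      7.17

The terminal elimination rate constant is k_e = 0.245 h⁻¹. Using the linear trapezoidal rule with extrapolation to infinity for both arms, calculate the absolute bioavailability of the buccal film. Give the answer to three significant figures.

Trapezoidal AUC_0→9.25 (IV):
  [0→0.25]: (93.84+88.26)/2 × 0.25 = 22.7625
  [0.25→2.25]: (88.26+54.07)/2 × 2 = 142.33
  [2.25→3.25]: (54.07+42.32)/2 × 1 = 48.195
  [3.25→9.25]: (42.32+9.73)/2 × 6 = 156.15
  Sum = 369.4375 mg/L·h
IV tail: 9.73/0.245 = 39.714; AUC_iv,0→∞ = 369.4375 + 39.714 = 409.1515 mg/L·h
Trapezoidal AUC_0→6.25 (buccal film):
  [0→2]: (0.00+18.71)/2 × 2 = 18.71
  [2→3]: (18.71+15.55)/2 × 1 = 17.13
  [3→3.25]: (15.55+14.71)/2 × 0.25 = 3.7825
  [3.25→4.25]: (14.71+11.65)/2 × 1 = 13.18
  [4.25→6.25]: (11.65+7.17)/2 × 2 = 18.82
  Sum = 71.6225 mg/L·h
buccal film tail: 7.17/0.245 = 29.265; AUC_ev,0→∞ = 71.6225 + 29.265 = 100.8875 mg/L·h
F = (AUC_ev/D_ev)/(AUC_iv/D_iv) = (100.8875/12.5)/(409.1515/5) = 8.071/81.8303 = 0.0986

F = 0.0986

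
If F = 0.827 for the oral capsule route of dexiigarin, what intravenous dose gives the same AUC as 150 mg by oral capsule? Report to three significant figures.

Systemic exposure from an extravascular dose = F × D_ev, so the equivalent IV dose is F × D_ev.
D_iv = F × D_ev = 0.827 × 150 = 124.05 mg

D_iv = 124 mg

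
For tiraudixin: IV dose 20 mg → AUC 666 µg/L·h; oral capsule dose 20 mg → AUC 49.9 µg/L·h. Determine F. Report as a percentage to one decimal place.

F = (AUC_ev / D_ev) / (AUC_iv / D_iv)
  = (49.9/20) / (666/20)
  = 2.495 / 33.3 = 0.0749
  = 7.49%

F = 7.5%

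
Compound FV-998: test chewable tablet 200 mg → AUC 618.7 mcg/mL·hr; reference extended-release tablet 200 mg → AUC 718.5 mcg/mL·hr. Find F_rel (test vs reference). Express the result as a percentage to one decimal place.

F_rel = 86.1%

F_rel = (AUC_test/D_test) / (AUC_ref/D_ref)
      = (618.7/200) / (718.5/200)
      = 3.0935 / 3.5925 = 0.8611 = 86.11%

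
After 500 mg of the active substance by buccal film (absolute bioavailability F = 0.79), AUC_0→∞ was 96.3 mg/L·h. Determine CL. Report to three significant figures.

CL = 4.10 L/h

CL = F × Dose / AUC_0→∞
   = 0.79 × 500 / 96.3 = 4.10177 L/h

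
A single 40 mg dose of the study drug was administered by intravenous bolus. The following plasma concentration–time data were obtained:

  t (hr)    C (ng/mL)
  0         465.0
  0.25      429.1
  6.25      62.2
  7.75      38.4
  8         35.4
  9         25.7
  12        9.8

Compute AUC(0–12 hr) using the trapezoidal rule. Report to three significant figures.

AUC = 1750 ng/mL·hr

Trapezoidal AUC_0→12:
  [0→0.25]: (465.0+429.1)/2 × 0.25 = 111.7625
  [0.25→6.25]: (429.1+62.2)/2 × 6 = 1473.9
  [6.25→7.75]: (62.2+38.4)/2 × 1.5 = 75.45
  [7.75→8]: (38.4+35.4)/2 × 0.25 = 9.225
  [8→9]: (35.4+25.7)/2 × 1 = 30.55
  [9→12]: (25.7+9.8)/2 × 3 = 53.25
  Sum = 1754.1375 ng/mL·hr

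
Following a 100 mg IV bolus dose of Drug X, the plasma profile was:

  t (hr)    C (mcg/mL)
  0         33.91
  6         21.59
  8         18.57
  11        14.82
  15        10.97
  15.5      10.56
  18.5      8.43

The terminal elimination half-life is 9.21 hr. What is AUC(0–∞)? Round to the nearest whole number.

AUC = 454 mcg/mL·hr

Trapezoidal AUC_0→18.5:
  [0→6]: (33.91+21.59)/2 × 6 = 166.5
  [6→8]: (21.59+18.57)/2 × 2 = 40.16
  [8→11]: (18.57+14.82)/2 × 3 = 50.085
  [11→15]: (14.82+10.97)/2 × 4 = 51.58
  [15→15.5]: (10.97+10.56)/2 × 0.5 = 5.3825
  [15.5→18.5]: (10.56+8.43)/2 × 3 = 28.485
  Sum = 342.1925 mcg/mL·hr
k_e = ln2 / t½ = 0.693147 / 9.21 = 0.0753 hr^-1
Extrapolated tail: C_last / k_e = 8.43 / 0.0753 = 111.952
AUC_0→∞ = 342.1925 + 111.952 = 454.1445 mcg/mL·hr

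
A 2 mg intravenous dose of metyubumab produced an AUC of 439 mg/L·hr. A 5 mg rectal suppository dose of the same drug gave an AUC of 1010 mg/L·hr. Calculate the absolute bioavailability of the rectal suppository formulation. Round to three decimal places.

F = (AUC_ev / D_ev) / (AUC_iv / D_iv)
  = (1010/5) / (439/2)
  = 202 / 219.5 = 0.9203

F = 0.920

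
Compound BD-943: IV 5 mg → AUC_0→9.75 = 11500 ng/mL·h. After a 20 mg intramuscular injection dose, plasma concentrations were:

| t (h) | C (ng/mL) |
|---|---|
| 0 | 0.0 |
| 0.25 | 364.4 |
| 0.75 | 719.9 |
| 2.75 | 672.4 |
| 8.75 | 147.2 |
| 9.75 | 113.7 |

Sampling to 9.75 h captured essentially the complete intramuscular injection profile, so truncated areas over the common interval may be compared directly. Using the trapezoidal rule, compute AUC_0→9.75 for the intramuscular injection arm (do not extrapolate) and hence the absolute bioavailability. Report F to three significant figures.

F = 0.0934

Trapezoidal AUC_0→9.75 (intramuscular injection):
  [0→0.25]: (0.0+364.4)/2 × 0.25 = 45.55
  [0.25→0.75]: (364.4+719.9)/2 × 0.5 = 271.075
  [0.75→2.75]: (719.9+672.4)/2 × 2 = 1392.3
  [2.75→8.75]: (672.4+147.2)/2 × 6 = 2458.8
  [8.75→9.75]: (147.2+113.7)/2 × 1 = 130.45
  Sum = 4298.175 ng/mL·h
F = (AUC_ev/D_ev)/(AUC_iv/D_iv) = (4298.175/20)/(11500/5) = 214.90875/2300 = 0.0934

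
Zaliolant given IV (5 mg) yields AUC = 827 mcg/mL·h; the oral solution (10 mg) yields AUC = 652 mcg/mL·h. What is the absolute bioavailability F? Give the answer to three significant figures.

F = 0.394

F = (AUC_ev / D_ev) / (AUC_iv / D_iv)
  = (652/10) / (827/5)
  = 65.2 / 165.4 = 0.3942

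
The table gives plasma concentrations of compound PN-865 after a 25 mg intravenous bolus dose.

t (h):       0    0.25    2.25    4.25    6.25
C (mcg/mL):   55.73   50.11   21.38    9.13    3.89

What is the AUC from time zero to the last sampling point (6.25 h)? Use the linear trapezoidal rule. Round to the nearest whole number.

AUC = 128 mcg/mL·h

Trapezoidal AUC_0→6.25:
  [0→0.25]: (55.73+50.11)/2 × 0.25 = 13.23
  [0.25→2.25]: (50.11+21.38)/2 × 2 = 71.49
  [2.25→4.25]: (21.38+9.13)/2 × 2 = 30.51
  [4.25→6.25]: (9.13+3.89)/2 × 2 = 13.02
  Sum = 128.25 mcg/mL·h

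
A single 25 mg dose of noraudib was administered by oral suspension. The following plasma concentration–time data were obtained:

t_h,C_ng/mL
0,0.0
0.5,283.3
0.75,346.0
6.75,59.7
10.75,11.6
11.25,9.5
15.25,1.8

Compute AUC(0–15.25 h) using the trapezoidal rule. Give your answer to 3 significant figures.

Trapezoidal AUC_0→15.25:
  [0→0.5]: (0.0+283.3)/2 × 0.5 = 70.825
  [0.5→0.75]: (283.3+346.0)/2 × 0.25 = 78.6625
  [0.75→6.75]: (346.0+59.7)/2 × 6 = 1217.1
  [6.75→10.75]: (59.7+11.6)/2 × 4 = 142.6
  [10.75→11.25]: (11.6+9.5)/2 × 0.5 = 5.275
  [11.25→15.25]: (9.5+1.8)/2 × 4 = 22.6
  Sum = 1537.0625 ng/mL·h

AUC = 1540 ng/mL·h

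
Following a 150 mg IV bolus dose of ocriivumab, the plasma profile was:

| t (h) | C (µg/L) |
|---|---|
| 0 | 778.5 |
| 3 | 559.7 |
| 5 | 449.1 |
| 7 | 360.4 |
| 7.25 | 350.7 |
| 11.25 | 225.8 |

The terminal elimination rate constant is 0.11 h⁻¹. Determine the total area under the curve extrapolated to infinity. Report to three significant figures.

AUC = 7120 µg/L·h

Trapezoidal AUC_0→11.25:
  [0→3]: (778.5+559.7)/2 × 3 = 2007.3
  [3→5]: (559.7+449.1)/2 × 2 = 1008.8
  [5→7]: (449.1+360.4)/2 × 2 = 809.5
  [7→7.25]: (360.4+350.7)/2 × 0.25 = 88.8875
  [7.25→11.25]: (350.7+225.8)/2 × 4 = 1153.0
  Sum = 5067.4875 µg/L·h
Extrapolated tail: C_last / k_e = 225.8 / 0.11 = 2052.727
AUC_0→∞ = 5067.4875 + 2052.727 = 7120.2145 µg/L·h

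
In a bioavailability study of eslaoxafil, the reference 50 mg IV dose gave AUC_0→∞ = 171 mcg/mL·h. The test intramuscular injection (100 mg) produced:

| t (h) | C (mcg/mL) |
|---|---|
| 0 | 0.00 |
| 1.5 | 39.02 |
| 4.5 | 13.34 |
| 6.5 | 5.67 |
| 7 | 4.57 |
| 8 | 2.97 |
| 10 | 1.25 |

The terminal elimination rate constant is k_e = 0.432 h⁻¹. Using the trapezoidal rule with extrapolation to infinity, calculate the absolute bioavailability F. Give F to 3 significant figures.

Trapezoidal AUC_0→10 (intramuscular injection):
  [0→1.5]: (0.00+39.02)/2 × 1.5 = 29.265
  [1.5→4.5]: (39.02+13.34)/2 × 3 = 78.54
  [4.5→6.5]: (13.34+5.67)/2 × 2 = 19.01
  [6.5→7]: (5.67+4.57)/2 × 0.5 = 2.56
  [7→8]: (4.57+2.97)/2 × 1 = 3.77
  [8→10]: (2.97+1.25)/2 × 2 = 4.22
  Sum = 137.365 mcg/mL·h
Tail: C_last/k_e = 1.25/0.432 = 2.894
AUC_0→∞ (intramuscular injection) = 137.365 + 2.894 = 140.259 mcg/mL·h
F = (AUC_ev/D_ev)/(AUC_iv/D_iv) = (140.259/100)/(171/50) = 1.40259/3.42 = 0.4101

F = 0.410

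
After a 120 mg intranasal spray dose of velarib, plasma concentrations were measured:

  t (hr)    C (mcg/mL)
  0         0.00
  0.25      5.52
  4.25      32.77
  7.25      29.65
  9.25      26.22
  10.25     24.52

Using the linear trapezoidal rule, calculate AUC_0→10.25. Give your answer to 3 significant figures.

Trapezoidal AUC_0→10.25:
  [0→0.25]: (0.00+5.52)/2 × 0.25 = 0.69
  [0.25→4.25]: (5.52+32.77)/2 × 4 = 76.58
  [4.25→7.25]: (32.77+29.65)/2 × 3 = 93.63
  [7.25→9.25]: (29.65+26.22)/2 × 2 = 55.87
  [9.25→10.25]: (26.22+24.52)/2 × 1 = 25.37
  Sum = 252.14 mcg/mL·hr

AUC = 252 mcg/mL·hr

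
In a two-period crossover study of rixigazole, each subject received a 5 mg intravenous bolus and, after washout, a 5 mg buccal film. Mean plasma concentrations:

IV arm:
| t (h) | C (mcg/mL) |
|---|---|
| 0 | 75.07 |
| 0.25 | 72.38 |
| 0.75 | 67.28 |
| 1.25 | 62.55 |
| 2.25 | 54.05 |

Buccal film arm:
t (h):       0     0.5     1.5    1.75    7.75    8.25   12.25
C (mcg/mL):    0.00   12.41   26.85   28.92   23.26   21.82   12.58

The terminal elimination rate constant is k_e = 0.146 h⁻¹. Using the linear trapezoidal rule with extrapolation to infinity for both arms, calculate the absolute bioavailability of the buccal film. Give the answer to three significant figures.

F = 0.685

Trapezoidal AUC_0→2.25 (IV):
  [0→0.25]: (75.07+72.38)/2 × 0.25 = 18.43125
  [0.25→0.75]: (72.38+67.28)/2 × 0.5 = 34.915
  [0.75→1.25]: (67.28+62.55)/2 × 0.5 = 32.4575
  [1.25→2.25]: (62.55+54.05)/2 × 1 = 58.3
  Sum = 144.10375 mcg/mL·h
IV tail: 54.05/0.146 = 370.205; AUC_iv,0→∞ = 144.10375 + 370.205 = 514.30875 mcg/mL·h
Trapezoidal AUC_0→12.25 (buccal film):
  [0→0.5]: (0.00+12.41)/2 × 0.5 = 3.1025
  [0.5→1.5]: (12.41+26.85)/2 × 1 = 19.63
  [1.5→1.75]: (26.85+28.92)/2 × 0.25 = 6.97125
  [1.75→7.75]: (28.92+23.26)/2 × 6 = 156.54
  [7.75→8.25]: (23.26+21.82)/2 × 0.5 = 11.27
  [8.25→12.25]: (21.82+12.58)/2 × 4 = 68.8
  Sum = 266.31375 mcg/mL·h
buccal film tail: 12.58/0.146 = 86.164; AUC_ev,0→∞ = 266.31375 + 86.164 = 352.47775 mcg/mL·h
F = (AUC_ev/D_ev)/(AUC_iv/D_iv) = (352.47775/5)/(514.30875/5) = 70.49555/102.86175 = 0.6853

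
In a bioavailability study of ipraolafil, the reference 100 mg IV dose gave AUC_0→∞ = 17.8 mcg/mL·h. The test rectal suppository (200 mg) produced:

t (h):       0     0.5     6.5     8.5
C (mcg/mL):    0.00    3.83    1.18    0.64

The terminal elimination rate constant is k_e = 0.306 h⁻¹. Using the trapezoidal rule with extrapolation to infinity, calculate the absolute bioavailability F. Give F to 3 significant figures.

Trapezoidal AUC_0→8.5 (rectal suppository):
  [0→0.5]: (0.00+3.83)/2 × 0.5 = 0.9575
  [0.5→6.5]: (3.83+1.18)/2 × 6 = 15.03
  [6.5→8.5]: (1.18+0.64)/2 × 2 = 1.82
  Sum = 17.8075 mcg/mL·h
Tail: C_last/k_e = 0.64/0.306 = 2.092
AUC_0→∞ (rectal suppository) = 17.8075 + 2.092 = 19.8995 mcg/mL·h
F = (AUC_ev/D_ev)/(AUC_iv/D_iv) = (19.8995/200)/(17.8/100) = 0.0994975/0.178 = 0.5590

F = 0.559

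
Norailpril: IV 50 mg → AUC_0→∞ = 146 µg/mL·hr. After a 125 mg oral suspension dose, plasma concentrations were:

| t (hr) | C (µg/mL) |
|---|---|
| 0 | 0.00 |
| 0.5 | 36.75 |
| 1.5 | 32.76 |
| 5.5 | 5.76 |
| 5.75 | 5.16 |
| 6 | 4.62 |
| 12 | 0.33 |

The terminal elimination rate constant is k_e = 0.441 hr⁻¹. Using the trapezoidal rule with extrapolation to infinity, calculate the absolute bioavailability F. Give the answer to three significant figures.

F = 0.381

Trapezoidal AUC_0→12 (oral suspension):
  [0→0.5]: (0.00+36.75)/2 × 0.5 = 9.1875
  [0.5→1.5]: (36.75+32.76)/2 × 1 = 34.755
  [1.5→5.5]: (32.76+5.76)/2 × 4 = 77.04
  [5.5→5.75]: (5.76+5.16)/2 × 0.25 = 1.365
  [5.75→6]: (5.16+4.62)/2 × 0.25 = 1.2225
  [6→12]: (4.62+0.33)/2 × 6 = 14.85
  Sum = 138.42 µg/mL·hr
Tail: C_last/k_e = 0.33/0.441 = 0.748
AUC_0→∞ (oral suspension) = 138.42 + 0.748 = 139.168 µg/mL·hr
F = (AUC_ev/D_ev)/(AUC_iv/D_iv) = (139.168/125)/(146/50) = 1.113344/2.92 = 0.3813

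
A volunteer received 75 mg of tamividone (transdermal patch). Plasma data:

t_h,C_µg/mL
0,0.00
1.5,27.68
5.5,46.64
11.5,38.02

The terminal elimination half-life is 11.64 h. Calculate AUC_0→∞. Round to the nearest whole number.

AUC = 1062 µg/mL·h

Trapezoidal AUC_0→11.5:
  [0→1.5]: (0.00+27.68)/2 × 1.5 = 20.76
  [1.5→5.5]: (27.68+46.64)/2 × 4 = 148.64
  [5.5→11.5]: (46.64+38.02)/2 × 6 = 253.98
  Sum = 423.38 µg/mL·h
k_e = ln2 / t½ = 0.693147 / 11.64 = 0.0595 h^-1
Extrapolated tail: C_last / k_e = 38.02 / 0.0595 = 638.992
AUC_0→∞ = 423.38 + 638.992 = 1062.372 µg/mL·h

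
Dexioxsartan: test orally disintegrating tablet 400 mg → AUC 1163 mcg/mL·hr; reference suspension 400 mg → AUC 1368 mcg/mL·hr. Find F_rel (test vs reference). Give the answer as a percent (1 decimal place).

F_rel = (AUC_test/D_test) / (AUC_ref/D_ref)
      = (1163/400) / (1368/400)
      = 2.9075 / 3.42 = 0.8501 = 85.01%

F_rel = 85.0%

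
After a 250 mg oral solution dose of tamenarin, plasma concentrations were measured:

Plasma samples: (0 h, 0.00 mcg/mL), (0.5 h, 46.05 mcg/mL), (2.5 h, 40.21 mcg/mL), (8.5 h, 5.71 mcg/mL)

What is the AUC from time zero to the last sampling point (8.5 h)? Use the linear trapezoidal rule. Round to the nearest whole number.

Trapezoidal AUC_0→8.5:
  [0→0.5]: (0.00+46.05)/2 × 0.5 = 11.5125
  [0.5→2.5]: (46.05+40.21)/2 × 2 = 86.26
  [2.5→8.5]: (40.21+5.71)/2 × 6 = 137.76
  Sum = 235.5325 mcg/mL·h

AUC = 236 mcg/mL·h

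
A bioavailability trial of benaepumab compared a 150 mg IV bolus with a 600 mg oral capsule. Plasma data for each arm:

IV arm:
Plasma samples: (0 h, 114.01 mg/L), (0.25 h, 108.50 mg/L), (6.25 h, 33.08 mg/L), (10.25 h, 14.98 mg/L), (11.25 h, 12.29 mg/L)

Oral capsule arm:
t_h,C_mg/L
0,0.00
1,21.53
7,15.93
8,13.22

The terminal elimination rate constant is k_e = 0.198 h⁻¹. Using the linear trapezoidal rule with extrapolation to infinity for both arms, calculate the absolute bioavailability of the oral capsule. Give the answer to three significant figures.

Trapezoidal AUC_0→11.25 (IV):
  [0→0.25]: (114.01+108.50)/2 × 0.25 = 27.81375
  [0.25→6.25]: (108.50+33.08)/2 × 6 = 424.74
  [6.25→10.25]: (33.08+14.98)/2 × 4 = 96.12
  [10.25→11.25]: (14.98+12.29)/2 × 1 = 13.635
  Sum = 562.30875 mg/L·h
IV tail: 12.29/0.198 = 62.071; AUC_iv,0→∞ = 562.30875 + 62.071 = 624.37975 mg/L·h
Trapezoidal AUC_0→8 (oral capsule):
  [0→1]: (0.00+21.53)/2 × 1 = 10.765
  [1→7]: (21.53+15.93)/2 × 6 = 112.38
  [7→8]: (15.93+13.22)/2 × 1 = 14.575
  Sum = 137.72 mg/L·h
oral capsule tail: 13.22/0.198 = 66.768; AUC_ev,0→∞ = 137.72 + 66.768 = 204.488 mg/L·h
F = (AUC_ev/D_ev)/(AUC_iv/D_iv) = (204.488/600)/(624.37975/150) = 0.340813/4.16253 = 0.0819

F = 0.0819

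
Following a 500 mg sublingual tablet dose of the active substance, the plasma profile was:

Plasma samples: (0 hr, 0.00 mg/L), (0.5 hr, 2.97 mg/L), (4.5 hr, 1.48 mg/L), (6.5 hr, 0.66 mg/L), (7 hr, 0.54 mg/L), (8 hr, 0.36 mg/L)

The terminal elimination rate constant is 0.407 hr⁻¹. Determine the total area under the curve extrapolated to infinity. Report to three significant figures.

AUC = 13.4 mg/L·hr

Trapezoidal AUC_0→8:
  [0→0.5]: (0.00+2.97)/2 × 0.5 = 0.7425
  [0.5→4.5]: (2.97+1.48)/2 × 4 = 8.9
  [4.5→6.5]: (1.48+0.66)/2 × 2 = 2.14
  [6.5→7]: (0.66+0.54)/2 × 0.5 = 0.3
  [7→8]: (0.54+0.36)/2 × 1 = 0.45
  Sum = 12.5325 mg/L·hr
Extrapolated tail: C_last / k_e = 0.36 / 0.407 = 0.885
AUC_0→∞ = 12.5325 + 0.885 = 13.4175 mg/L·hr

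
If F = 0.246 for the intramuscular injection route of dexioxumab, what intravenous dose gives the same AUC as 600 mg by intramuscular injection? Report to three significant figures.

D_iv = 148 mg

Systemic exposure from an extravascular dose = F × D_ev, so the equivalent IV dose is F × D_ev.
D_iv = F × D_ev = 0.246 × 600 = 147.6 mg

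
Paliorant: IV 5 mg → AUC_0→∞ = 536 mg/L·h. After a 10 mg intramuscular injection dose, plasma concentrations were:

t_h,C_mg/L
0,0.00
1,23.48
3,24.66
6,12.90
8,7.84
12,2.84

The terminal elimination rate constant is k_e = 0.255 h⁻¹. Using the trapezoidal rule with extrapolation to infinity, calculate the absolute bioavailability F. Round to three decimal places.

Trapezoidal AUC_0→12 (intramuscular injection):
  [0→1]: (0.00+23.48)/2 × 1 = 11.74
  [1→3]: (23.48+24.66)/2 × 2 = 48.14
  [3→6]: (24.66+12.90)/2 × 3 = 56.34
  [6→8]: (12.90+7.84)/2 × 2 = 20.74
  [8→12]: (7.84+2.84)/2 × 4 = 21.36
  Sum = 158.32 mg/L·h
Tail: C_last/k_e = 2.84/0.255 = 11.137
AUC_0→∞ (intramuscular injection) = 158.32 + 11.137 = 169.457 mg/L·h
F = (AUC_ev/D_ev)/(AUC_iv/D_iv) = (169.457/10)/(536/5) = 16.9457/107.2 = 0.1581

F = 0.158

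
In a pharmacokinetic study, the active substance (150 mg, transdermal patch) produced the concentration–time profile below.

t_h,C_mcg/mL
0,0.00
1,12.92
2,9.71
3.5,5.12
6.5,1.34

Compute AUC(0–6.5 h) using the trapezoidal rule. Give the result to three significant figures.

Trapezoidal AUC_0→6.5:
  [0→1]: (0.00+12.92)/2 × 1 = 6.46
  [1→2]: (12.92+9.71)/2 × 1 = 11.315
  [2→3.5]: (9.71+5.12)/2 × 1.5 = 11.1225
  [3.5→6.5]: (5.12+1.34)/2 × 3 = 9.69
  Sum = 38.5875 mcg/mL·h

AUC = 38.6 mcg/mL·h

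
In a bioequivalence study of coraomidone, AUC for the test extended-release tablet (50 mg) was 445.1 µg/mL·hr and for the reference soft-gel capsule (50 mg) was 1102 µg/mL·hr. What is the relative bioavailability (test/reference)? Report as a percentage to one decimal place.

F_rel = 40.4%

F_rel = (AUC_test/D_test) / (AUC_ref/D_ref)
      = (445.1/50) / (1102/50)
      = 8.902 / 22.04 = 0.4039 = 40.39%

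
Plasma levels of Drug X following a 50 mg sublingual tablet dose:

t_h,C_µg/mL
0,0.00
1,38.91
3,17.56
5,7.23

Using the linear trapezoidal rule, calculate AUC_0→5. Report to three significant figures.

AUC = 101 µg/mL·h

Trapezoidal AUC_0→5:
  [0→1]: (0.00+38.91)/2 × 1 = 19.455
  [1→3]: (38.91+17.56)/2 × 2 = 56.47
  [3→5]: (17.56+7.23)/2 × 2 = 24.79
  Sum = 100.715 µg/mL·h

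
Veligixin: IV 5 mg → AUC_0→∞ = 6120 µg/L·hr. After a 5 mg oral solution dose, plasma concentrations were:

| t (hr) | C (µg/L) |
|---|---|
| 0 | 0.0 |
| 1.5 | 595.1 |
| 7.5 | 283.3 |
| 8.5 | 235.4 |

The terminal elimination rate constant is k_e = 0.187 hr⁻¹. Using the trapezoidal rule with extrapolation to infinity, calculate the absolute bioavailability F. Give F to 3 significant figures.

Trapezoidal AUC_0→8.5 (oral solution):
  [0→1.5]: (0.0+595.1)/2 × 1.5 = 446.325
  [1.5→7.5]: (595.1+283.3)/2 × 6 = 2635.2
  [7.5→8.5]: (283.3+235.4)/2 × 1 = 259.35
  Sum = 3340.875 µg/L·hr
Tail: C_last/k_e = 235.4/0.187 = 1258.824
AUC_0→∞ (oral solution) = 3340.875 + 1258.824 = 4599.699 µg/L·hr
F = (AUC_ev/D_ev)/(AUC_iv/D_iv) = (4599.699/5)/(6120/5) = 919.9398/1224 = 0.7516

F = 0.752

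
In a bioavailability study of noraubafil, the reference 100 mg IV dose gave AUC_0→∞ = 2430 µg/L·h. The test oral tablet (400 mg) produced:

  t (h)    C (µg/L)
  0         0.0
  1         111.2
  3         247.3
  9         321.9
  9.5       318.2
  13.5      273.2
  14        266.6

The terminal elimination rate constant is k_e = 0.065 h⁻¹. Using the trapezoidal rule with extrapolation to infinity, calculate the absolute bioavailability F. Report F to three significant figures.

Trapezoidal AUC_0→14 (oral tablet):
  [0→1]: (0.0+111.2)/2 × 1 = 55.6
  [1→3]: (111.2+247.3)/2 × 2 = 358.5
  [3→9]: (247.3+321.9)/2 × 6 = 1707.6
  [9→9.5]: (321.9+318.2)/2 × 0.5 = 160.025
  [9.5→13.5]: (318.2+273.2)/2 × 4 = 1182.8
  [13.5→14]: (273.2+266.6)/2 × 0.5 = 134.95
  Sum = 3599.475 µg/L·h
Tail: C_last/k_e = 266.6/0.065 = 4101.538
AUC_0→∞ (oral tablet) = 3599.475 + 4101.538 = 7701.013 µg/L·h
F = (AUC_ev/D_ev)/(AUC_iv/D_iv) = (7701.013/400)/(2430/100) = 19.2525/24.3 = 0.7923

F = 0.792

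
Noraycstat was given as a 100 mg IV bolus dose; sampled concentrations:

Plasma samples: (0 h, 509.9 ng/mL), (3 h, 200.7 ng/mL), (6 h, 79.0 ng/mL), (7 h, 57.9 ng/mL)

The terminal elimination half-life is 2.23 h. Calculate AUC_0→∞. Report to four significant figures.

AUC = 1740 ng/mL·h

Trapezoidal AUC_0→7:
  [0→3]: (509.9+200.7)/2 × 3 = 1065.9
  [3→6]: (200.7+79.0)/2 × 3 = 419.55
  [6→7]: (79.0+57.9)/2 × 1 = 68.45
  Sum = 1553.9 ng/mL·h
k_e = ln2 / t½ = 0.693147 / 2.23 = 0.3108 h^-1
Extrapolated tail: C_last / k_e = 57.9 / 0.3108 = 186.293
AUC_0→∞ = 1553.9 + 186.293 = 1740.193 ng/mL·h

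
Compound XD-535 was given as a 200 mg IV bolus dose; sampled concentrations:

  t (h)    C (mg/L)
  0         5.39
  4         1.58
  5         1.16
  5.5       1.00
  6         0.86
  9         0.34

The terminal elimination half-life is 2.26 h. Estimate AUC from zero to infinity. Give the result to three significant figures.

AUC = 19.2 mg/L·h

Trapezoidal AUC_0→9:
  [0→4]: (5.39+1.58)/2 × 4 = 13.94
  [4→5]: (1.58+1.16)/2 × 1 = 1.37
  [5→5.5]: (1.16+1.00)/2 × 0.5 = 0.54
  [5.5→6]: (1.00+0.86)/2 × 0.5 = 0.465
  [6→9]: (0.86+0.34)/2 × 3 = 1.8
  Sum = 18.115 mg/L·h
k_e = ln2 / t½ = 0.693147 / 2.26 = 0.3067 h^-1
Extrapolated tail: C_last / k_e = 0.34 / 0.3067 = 1.109
AUC_0→∞ = 18.115 + 1.109 = 19.224 mg/L·h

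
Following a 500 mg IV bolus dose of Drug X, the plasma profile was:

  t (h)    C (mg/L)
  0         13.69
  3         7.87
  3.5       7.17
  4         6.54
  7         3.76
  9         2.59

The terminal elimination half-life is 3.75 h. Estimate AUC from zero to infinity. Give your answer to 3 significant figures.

Trapezoidal AUC_0→9:
  [0→3]: (13.69+7.87)/2 × 3 = 32.34
  [3→3.5]: (7.87+7.17)/2 × 0.5 = 3.76
  [3.5→4]: (7.17+6.54)/2 × 0.5 = 3.4275
  [4→7]: (6.54+3.76)/2 × 3 = 15.45
  [7→9]: (3.76+2.59)/2 × 2 = 6.35
  Sum = 61.3275 mg/L·h
k_e = ln2 / t½ = 0.693147 / 3.75 = 0.1848 h^-1
Extrapolated tail: C_last / k_e = 2.59 / 0.1848 = 14.015
AUC_0→∞ = 61.3275 + 14.015 = 75.3425 mg/L·h

AUC = 75.3 mg/L·h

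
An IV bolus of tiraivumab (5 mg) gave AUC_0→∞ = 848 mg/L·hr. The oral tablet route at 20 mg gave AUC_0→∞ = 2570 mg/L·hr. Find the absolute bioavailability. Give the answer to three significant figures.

F = 0.758

F = (AUC_ev / D_ev) / (AUC_iv / D_iv)
  = (2570/20) / (848/5)
  = 128.5 / 169.6 = 0.7577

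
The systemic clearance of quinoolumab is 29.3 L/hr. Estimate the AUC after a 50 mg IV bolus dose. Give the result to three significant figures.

AUC = 1.71 mg/L·hr

AUC_0→∞ = Dose_iv / CL
        = 50 / 29.3 = 1.70648 mg/L·hr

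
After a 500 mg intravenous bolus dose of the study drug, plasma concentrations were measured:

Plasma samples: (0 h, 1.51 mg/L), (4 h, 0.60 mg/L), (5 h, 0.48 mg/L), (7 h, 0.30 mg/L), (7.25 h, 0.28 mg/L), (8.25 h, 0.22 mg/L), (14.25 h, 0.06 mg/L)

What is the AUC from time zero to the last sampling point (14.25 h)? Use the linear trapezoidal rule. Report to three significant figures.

Trapezoidal AUC_0→14.25:
  [0→4]: (1.51+0.60)/2 × 4 = 4.22
  [4→5]: (0.60+0.48)/2 × 1 = 0.54
  [5→7]: (0.48+0.30)/2 × 2 = 0.78
  [7→7.25]: (0.30+0.28)/2 × 0.25 = 0.0725
  [7.25→8.25]: (0.28+0.22)/2 × 1 = 0.25
  [8.25→14.25]: (0.22+0.06)/2 × 6 = 0.84
  Sum = 6.7025 mg/L·h

AUC = 6.70 mg/L·h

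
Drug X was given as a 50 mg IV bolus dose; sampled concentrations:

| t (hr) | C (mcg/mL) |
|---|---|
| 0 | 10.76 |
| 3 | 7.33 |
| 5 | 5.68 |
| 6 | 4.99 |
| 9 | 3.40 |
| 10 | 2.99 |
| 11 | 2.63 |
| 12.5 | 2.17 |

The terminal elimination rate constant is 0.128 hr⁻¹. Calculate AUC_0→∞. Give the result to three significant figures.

AUC = 84.6 mcg/mL·hr

Trapezoidal AUC_0→12.5:
  [0→3]: (10.76+7.33)/2 × 3 = 27.135
  [3→5]: (7.33+5.68)/2 × 2 = 13.01
  [5→6]: (5.68+4.99)/2 × 1 = 5.335
  [6→9]: (4.99+3.40)/2 × 3 = 12.585
  [9→10]: (3.40+2.99)/2 × 1 = 3.195
  [10→11]: (2.99+2.63)/2 × 1 = 2.81
  [11→12.5]: (2.63+2.17)/2 × 1.5 = 3.6
  Sum = 67.67 mcg/mL·hr
Extrapolated tail: C_last / k_e = 2.17 / 0.128 = 16.953
AUC_0→∞ = 67.67 + 16.953 = 84.623 mcg/mL·hr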